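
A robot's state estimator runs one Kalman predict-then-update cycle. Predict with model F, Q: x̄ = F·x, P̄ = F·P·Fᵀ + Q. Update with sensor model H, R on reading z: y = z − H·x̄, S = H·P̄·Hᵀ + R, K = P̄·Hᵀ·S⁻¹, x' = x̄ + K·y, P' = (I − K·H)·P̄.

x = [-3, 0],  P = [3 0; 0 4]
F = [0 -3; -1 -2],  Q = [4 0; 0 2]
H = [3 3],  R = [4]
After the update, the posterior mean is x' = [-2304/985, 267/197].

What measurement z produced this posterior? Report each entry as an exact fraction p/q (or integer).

x̄ = F·x = [0, 3]
P̄ = F·P·Fᵀ + Q = [40 24; 24 21]
S = H·P̄·Hᵀ + R = [985]
K = P̄·Hᵀ·S⁻¹ = [192/985; 27/197]
x' − x̄ = [-2304/985, -324/197] = K·y
y = (KᵀK)⁻¹·Kᵀ·(x' − x̄) = [-12]
z = y + H·x̄ = [-12] + [9] = [-3]

z = [-3]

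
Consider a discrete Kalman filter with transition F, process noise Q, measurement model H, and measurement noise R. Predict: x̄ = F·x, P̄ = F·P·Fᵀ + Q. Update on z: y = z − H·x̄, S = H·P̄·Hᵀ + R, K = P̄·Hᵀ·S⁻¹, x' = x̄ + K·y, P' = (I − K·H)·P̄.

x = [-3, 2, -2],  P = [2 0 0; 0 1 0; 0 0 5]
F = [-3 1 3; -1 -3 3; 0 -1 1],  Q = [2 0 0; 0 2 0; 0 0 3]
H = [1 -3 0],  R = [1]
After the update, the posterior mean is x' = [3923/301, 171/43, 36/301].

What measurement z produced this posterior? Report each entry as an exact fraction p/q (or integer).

x̄ = F·x = [5, -9, -4]
P̄ = F·P·Fᵀ + Q = [66 48 14; 48 58 18; 14 18 9]
S = H·P̄·Hᵀ + R = [301]
K = P̄·Hᵀ·S⁻¹ = [-78/301; -18/43; -40/301]
x' − x̄ = [2418/301, 558/43, 1240/301] = K·y
y = (KᵀK)⁻¹·Kᵀ·(x' − x̄) = [-31]
z = y + H·x̄ = [-31] + [32] = [1]

z = [1]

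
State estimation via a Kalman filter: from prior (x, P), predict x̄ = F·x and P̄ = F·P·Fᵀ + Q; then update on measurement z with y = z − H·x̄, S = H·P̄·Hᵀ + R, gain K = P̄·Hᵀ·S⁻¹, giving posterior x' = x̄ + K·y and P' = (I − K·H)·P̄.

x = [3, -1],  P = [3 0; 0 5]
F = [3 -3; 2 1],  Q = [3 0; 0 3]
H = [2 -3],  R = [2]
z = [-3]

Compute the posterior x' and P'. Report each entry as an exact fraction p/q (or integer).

x̄ = F·x = [12, 5]
P̄ = F·P·Fᵀ + Q = [75 3; 3 20]
y = z − H·x̄ = [-12]
S = H·P̄·Hᵀ + R = [446]
K = P̄·Hᵀ·S⁻¹ = [141/446; -27/223]
x' = x̄ + K·y = [1830/223, 1439/223]
P' = (I − K·H)·P̄ = [13569/446 4476/223; 4476/223 3002/223]

x' = [1830/223, 1439/223]
P' = [13569/446 4476/223; 4476/223 3002/223]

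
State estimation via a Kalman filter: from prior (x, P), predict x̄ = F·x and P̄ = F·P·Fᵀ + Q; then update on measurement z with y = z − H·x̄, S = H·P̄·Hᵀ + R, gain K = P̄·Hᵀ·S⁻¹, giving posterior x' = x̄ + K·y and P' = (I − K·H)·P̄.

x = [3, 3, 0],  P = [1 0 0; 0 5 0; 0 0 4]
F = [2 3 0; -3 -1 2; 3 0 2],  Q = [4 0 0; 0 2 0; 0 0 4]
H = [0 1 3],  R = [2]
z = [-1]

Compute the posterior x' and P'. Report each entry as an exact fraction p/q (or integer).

x' = [5103/337, -4892/337, 1529/337]
P' = [17852/337 -6918/337 2304/337; -6918/337 7975/337 -2623/337; 2304/337 -2623/337 937/337]

x̄ = F·x = [15, -12, 9]
P̄ = F·P·Fᵀ + Q = [53 -21 6; -21 32 7; 6 7 29]
y = z − H·x̄ = [-16]
S = H·P̄·Hᵀ + R = [337]
K = P̄·Hᵀ·S⁻¹ = [-3/337; 53/337; 94/337]
x' = x̄ + K·y = [5103/337, -4892/337, 1529/337]
P' = (I − K·H)·P̄ = [17852/337 -6918/337 2304/337; -6918/337 7975/337 -2623/337; 2304/337 -2623/337 937/337]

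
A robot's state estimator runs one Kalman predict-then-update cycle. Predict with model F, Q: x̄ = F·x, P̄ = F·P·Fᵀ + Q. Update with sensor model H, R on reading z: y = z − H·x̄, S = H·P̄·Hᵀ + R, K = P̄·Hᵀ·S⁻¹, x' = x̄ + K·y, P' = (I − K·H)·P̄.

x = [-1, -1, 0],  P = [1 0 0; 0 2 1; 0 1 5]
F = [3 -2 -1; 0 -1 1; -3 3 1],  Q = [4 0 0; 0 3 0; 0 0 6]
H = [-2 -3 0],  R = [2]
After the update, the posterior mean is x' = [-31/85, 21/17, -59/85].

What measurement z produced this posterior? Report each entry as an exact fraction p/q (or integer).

x̄ = F·x = [-1, 1, 0]
P̄ = F·P·Fᵀ + Q = [30 -2 -31; -2 8 1; -31 1 44]
S = H·P̄·Hᵀ + R = [170]
K = P̄·Hᵀ·S⁻¹ = [-27/85; -2/17; 59/170]
x' − x̄ = [54/85, 4/17, -59/85] = K·y
y = (KᵀK)⁻¹·Kᵀ·(x' − x̄) = [-2]
z = y + H·x̄ = [-2] + [-1] = [-3]

z = [-3]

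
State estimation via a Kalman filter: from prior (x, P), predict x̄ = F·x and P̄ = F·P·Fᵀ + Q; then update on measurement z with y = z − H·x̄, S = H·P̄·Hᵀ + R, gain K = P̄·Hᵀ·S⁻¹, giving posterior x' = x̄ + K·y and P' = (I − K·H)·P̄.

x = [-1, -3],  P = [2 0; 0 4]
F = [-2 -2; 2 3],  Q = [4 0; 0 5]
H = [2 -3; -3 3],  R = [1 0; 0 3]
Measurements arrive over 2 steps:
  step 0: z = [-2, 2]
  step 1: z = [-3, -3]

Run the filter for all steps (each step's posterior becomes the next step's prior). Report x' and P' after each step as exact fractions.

step 0: x' = [-404/2405, 253/481], P' = [4204/2405 620/481; 620/481 497/481]
step 1: x' = [10923606/4458965, 10262471/4458965], P' = [7414728/4458965 5452438/4458965; 5452438/4458965 4377978/4458965]

step 0: x̄ = F·x = [8, -11]
step 0: P̄ = F·P·Fᵀ + Q = [28 -32; -32 49]
step 0: y = z − H·x̄ = [-51, 59]
step 0: S = H·P̄·Hᵀ + R = [938 -1089; -1089 1272]
step 0: K = P̄·Hᵀ·S⁻¹ = [-892/2405 -1104/2405; -251/481 -123/481]
step 0: x' = x̄ + K·y = [-404/2405, 253/481]
step 0: P' = (I − K·H)·P̄ = [4204/2405 620/481; 620/481 497/481]
step 1: x̄ = F·x = [-1722/2405, 2987/2405]
step 1: P̄ = F·P·Fᵀ + Q = [61176/2405 -62726/2405; -62726/2405 88406/2405]
step 1: y = z − H·x̄ = [1038/481, -21342/2405]
step 1: S = H·P̄·Hᵀ + R = [359095/481 -420720/481; -420720/481 2482521/2405]
step 1: K = P̄·Hᵀ·S⁻¹ = [-1527858/4458965 -392458/891793; -2229058/4458965 -214892/891793]
step 1: x' = x̄ + K·y = [10923606/4458965, 10262471/4458965]
step 1: P' = (I − K·H)·P̄ = [7414728/4458965 5452438/4458965; 5452438/4458965 4377978/4458965]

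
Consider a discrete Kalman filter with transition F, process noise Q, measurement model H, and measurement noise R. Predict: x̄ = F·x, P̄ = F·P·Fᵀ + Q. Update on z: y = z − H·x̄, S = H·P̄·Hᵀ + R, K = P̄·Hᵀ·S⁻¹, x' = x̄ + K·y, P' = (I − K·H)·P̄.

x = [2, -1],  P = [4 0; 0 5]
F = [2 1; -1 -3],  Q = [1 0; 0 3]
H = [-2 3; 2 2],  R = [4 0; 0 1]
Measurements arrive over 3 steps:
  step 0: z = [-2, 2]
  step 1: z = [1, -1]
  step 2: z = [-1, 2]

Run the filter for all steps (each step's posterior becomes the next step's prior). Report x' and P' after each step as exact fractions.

step 0: x̄ = F·x = [3, 1]
step 0: P̄ = F·P·Fᵀ + Q = [22 -23; -23 52]
step 0: y = z − H·x̄ = [1, -6]
step 0: S = H·P̄·Hᵀ + R = [836 178; 178 113]
step 0: K = P̄·Hᵀ·S⁻¹ = [-12413/62784 9221/31392; 6251/31392 3133/15696]
step 0: x' = x̄ + K·y = [65287/62784, 47/31392]
step 0: P' = (I − K·H)·P̄ = [15463/62784 -3121/31392; -3121/31392 3127/15696]
step 1: x̄ = F·x = [10889/5232, -65569/62784]
step 1: P̄ = F·P·Fᵀ + Q = [779/436 -2063/5232; -2063/5232 278935/62784]
step 1: y = z − H·x̄ = [173609/20928, -96491/31392]
step 1: S = H·P̄·Hᵀ + R = [389703/6976 195899/10464; 195899/10464 357295/15696]
step 1: K = P̄·Hᵀ·S⁻¹ = [-10070840/57834011 15357690/57834011; 10658537/57834011 11805652/57834011]
step 1: x' = x̄ + K·y = [-10382718/57834011, -8268711/57834011]
step 1: P' = (I − K·H)·P̄ = [12663979/57834011 -4985134/57834011; -4985134/57834011 10887960/57834011]
step 2: x̄ = F·x = [-29034147/57834011, 35188851/57834011]
step 2: P̄ = F·P·Fᵀ + Q = [99437351/57834011 -23095900/57834011; -23095900/57834011 254246848/57834011]
step 2: y = z − H·x̄ = [-221468858/57834011, 103358614/57834011]
step 2: S = H·P̄·Hᵀ + R = [3194457880/57834011 1081539884/57834011; 1081539884/57834011 1287803607/57834011]
step 2: K = P̄·Hᵀ·S⁻¹ = [-4413260881/25453066532 1681033831/6363266633; 1170911463/6363266633 1300945868/6363266633]
step 2: x' = x̄ + K·y = [8069551665/12726533266, 1712825671/6363266633]
step 2: P' = (I − K·H)·P̄ = [2773924651/12726533266 -546445410/6363266633; -546445410/6363266633 1196918344/6363266633]

step 0: x' = [65287/62784, 47/31392], P' = [15463/62784 -3121/31392; -3121/31392 3127/15696]
step 1: x' = [-10382718/57834011, -8268711/57834011], P' = [12663979/57834011 -4985134/57834011; -4985134/57834011 10887960/57834011]
step 2: x' = [8069551665/12726533266, 1712825671/6363266633], P' = [2773924651/12726533266 -546445410/6363266633; -546445410/6363266633 1196918344/6363266633]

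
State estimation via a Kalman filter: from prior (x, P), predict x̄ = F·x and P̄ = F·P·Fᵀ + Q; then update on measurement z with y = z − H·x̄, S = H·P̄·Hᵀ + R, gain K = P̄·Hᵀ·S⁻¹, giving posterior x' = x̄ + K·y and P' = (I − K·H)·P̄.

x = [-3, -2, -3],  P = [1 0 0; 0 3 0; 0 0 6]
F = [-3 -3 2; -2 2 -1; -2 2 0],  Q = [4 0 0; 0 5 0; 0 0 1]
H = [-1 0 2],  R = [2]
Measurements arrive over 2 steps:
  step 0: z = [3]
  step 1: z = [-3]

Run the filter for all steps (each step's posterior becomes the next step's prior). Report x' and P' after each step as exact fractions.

step 0: x' = [467/91, 97/13, 366/91], P' = [1952/91 40/13 932/91; 40/13 127/13 24/13; 932/91 24/13 489/91]
step 1: x' = [-742733/43483, -630866/43483, -432764/43483], P' = [7545702/43483 4948672/43483 3759766/43483; 4948672/43483 3576212/43483 2489996/43483; 3759766/43483 2489996/43483 1894991/43483]

step 0: x̄ = F·x = [9, 5, 2]
step 0: P̄ = F·P·Fᵀ + Q = [64 -24 -12; -24 27 16; -12 16 17]
step 0: y = z − H·x̄ = [8]
step 0: S = H·P̄·Hᵀ + R = [182]
step 0: K = P̄·Hᵀ·S⁻¹ = [-44/91; 4/13; 23/91]
step 0: x' = x̄ + K·y = [467/91, 97/13, 366/91]
step 0: P' = (I − K·H)·P̄ = [1952/91 40/13 932/91; 40/13 127/13 24/13; 932/91 24/13 489/91]
step 1: x̄ = F·x = [-2706/91, 58/91, 424/91]
step 1: P̄ = F·P·Fᵀ + Q = [19729/91 5644/91 3322/91; 5644/91 13124/91 10652/91; 3322/91 10652/91 9215/91]
step 1: y = z − H·x̄ = [-3827/91]
step 1: S = H·P̄·Hᵀ + R = [43483/91]
step 1: K = P̄·Hᵀ·S⁻¹ = [-13085/43483; 15660/43483; 15108/43483]
step 1: x' = x̄ + K·y = [-742733/43483, -630866/43483, -432764/43483]
step 1: P' = (I − K·H)·P̄ = [7545702/43483 4948672/43483 3759766/43483; 4948672/43483 3576212/43483 2489996/43483; 3759766/43483 2489996/43483 1894991/43483]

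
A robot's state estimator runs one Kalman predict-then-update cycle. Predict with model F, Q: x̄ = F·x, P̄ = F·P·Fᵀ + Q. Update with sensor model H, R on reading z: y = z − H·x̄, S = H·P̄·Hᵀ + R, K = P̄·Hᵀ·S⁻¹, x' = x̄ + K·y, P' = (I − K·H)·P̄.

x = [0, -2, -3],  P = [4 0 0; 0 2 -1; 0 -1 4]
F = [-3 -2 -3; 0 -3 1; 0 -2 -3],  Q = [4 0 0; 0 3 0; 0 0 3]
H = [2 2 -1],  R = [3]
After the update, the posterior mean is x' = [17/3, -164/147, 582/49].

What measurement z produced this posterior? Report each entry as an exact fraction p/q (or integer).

z = [-3]

x̄ = F·x = [13, 3, 13]
P̄ = F·P·Fᵀ + Q = [72 -7 32; -7 31 -7; 32 -7 35]
S = H·P̄·Hᵀ + R = [294]
K = P̄·Hᵀ·S⁻¹ = [1/3; 55/294; 5/98]
x' − x̄ = [-22/3, -605/147, -55/49] = K·y
y = (KᵀK)⁻¹·Kᵀ·(x' − x̄) = [-22]
z = y + H·x̄ = [-22] + [19] = [-3]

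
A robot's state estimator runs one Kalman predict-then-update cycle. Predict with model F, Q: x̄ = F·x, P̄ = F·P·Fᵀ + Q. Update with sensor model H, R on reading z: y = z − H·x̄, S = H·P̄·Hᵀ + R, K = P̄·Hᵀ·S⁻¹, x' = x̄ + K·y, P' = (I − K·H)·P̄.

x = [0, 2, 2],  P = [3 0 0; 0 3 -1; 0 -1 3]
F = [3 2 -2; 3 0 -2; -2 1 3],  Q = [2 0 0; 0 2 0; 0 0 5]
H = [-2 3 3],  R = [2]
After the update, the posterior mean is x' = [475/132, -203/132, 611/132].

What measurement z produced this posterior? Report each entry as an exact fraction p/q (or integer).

z = [2]

x̄ = F·x = [0, -4, 8]
P̄ = F·P·Fᵀ + Q = [61 43 -34; 43 41 -34; -34 -34 41]
S = H·P̄·Hᵀ + R = [264]
K = P̄·Hᵀ·S⁻¹ = [-95/264; -65/264; 89/264]
x' − x̄ = [475/132, 325/132, -445/132] = K·y
y = (KᵀK)⁻¹·Kᵀ·(x' − x̄) = [-10]
z = y + H·x̄ = [-10] + [12] = [2]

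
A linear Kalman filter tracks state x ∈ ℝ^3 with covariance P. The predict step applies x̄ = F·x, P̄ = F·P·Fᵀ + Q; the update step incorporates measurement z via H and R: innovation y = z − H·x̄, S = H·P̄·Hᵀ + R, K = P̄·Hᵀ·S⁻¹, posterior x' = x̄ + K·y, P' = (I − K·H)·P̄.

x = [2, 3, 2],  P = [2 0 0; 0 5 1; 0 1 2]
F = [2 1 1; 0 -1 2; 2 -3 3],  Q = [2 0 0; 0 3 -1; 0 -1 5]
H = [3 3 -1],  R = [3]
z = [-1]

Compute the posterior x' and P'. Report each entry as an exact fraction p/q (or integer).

x' = [114/61, -163/122, 136/61]
P' = [318/61 -551/122 84/61; -551/122 2567/244 2169/122; 84/61 2169/122 3513/61]

x̄ = F·x = [9, 1, 1]
P̄ = F·P·Fᵀ + Q = [19 0 -1; 0 12 17; -1 17 58]
y = z − H·x̄ = [-30]
S = H·P̄·Hᵀ + R = [244]
K = P̄·Hᵀ·S⁻¹ = [29/122; 19/244; -5/122]
x' = x̄ + K·y = [114/61, -163/122, 136/61]
P' = (I − K·H)·P̄ = [318/61 -551/122 84/61; -551/122 2567/244 2169/122; 84/61 2169/122 3513/61]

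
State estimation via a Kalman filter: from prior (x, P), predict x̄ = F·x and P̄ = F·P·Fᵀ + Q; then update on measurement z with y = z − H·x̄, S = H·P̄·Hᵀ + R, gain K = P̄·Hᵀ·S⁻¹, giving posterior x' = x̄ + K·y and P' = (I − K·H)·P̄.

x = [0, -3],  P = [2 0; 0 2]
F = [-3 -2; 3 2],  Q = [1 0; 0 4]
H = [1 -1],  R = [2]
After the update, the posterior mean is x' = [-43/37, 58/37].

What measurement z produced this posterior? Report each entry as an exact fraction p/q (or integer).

z = [-3]

x̄ = F·x = [6, -6]
P̄ = F·P·Fᵀ + Q = [27 -26; -26 30]
S = H·P̄·Hᵀ + R = [111]
K = P̄·Hᵀ·S⁻¹ = [53/111; -56/111]
x' − x̄ = [-265/37, 280/37] = K·y
y = (KᵀK)⁻¹·Kᵀ·(x' − x̄) = [-15]
z = y + H·x̄ = [-15] + [12] = [-3]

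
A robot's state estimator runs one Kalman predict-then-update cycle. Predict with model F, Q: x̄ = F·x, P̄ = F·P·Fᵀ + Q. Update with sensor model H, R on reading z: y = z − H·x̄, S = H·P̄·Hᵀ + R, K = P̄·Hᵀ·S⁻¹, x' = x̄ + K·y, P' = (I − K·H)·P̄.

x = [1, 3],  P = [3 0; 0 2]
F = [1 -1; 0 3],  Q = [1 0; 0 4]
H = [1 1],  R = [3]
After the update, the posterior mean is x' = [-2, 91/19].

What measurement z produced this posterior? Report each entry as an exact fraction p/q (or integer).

z = [2]

x̄ = F·x = [-2, 9]
P̄ = F·P·Fᵀ + Q = [6 -6; -6 22]
S = H·P̄·Hᵀ + R = [19]
K = P̄·Hᵀ·S⁻¹ = [0; 16/19]
x' − x̄ = [0, -80/19] = K·y
y = (KᵀK)⁻¹·Kᵀ·(x' − x̄) = [-5]
z = y + H·x̄ = [-5] + [7] = [2]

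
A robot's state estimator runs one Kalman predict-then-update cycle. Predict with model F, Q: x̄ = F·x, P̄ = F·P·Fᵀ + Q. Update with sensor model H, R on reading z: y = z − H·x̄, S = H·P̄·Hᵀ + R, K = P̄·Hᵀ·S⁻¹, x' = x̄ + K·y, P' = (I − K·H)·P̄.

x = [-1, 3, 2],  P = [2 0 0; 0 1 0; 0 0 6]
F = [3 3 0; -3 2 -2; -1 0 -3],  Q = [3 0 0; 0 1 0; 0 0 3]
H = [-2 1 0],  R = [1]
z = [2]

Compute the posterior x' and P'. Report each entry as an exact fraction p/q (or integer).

x' = [3, 191/24, -11/4]
P' = [6 35/3 12; 35/3 5111/216 97/4; 12 97/4 91/2]

x̄ = F·x = [6, 5, -5]
P̄ = F·P·Fᵀ + Q = [30 -12 -6; -12 47 42; -6 42 59]
y = z − H·x̄ = [9]
S = H·P̄·Hᵀ + R = [216]
K = P̄·Hᵀ·S⁻¹ = [-1/3; 71/216; 1/4]
x' = x̄ + K·y = [3, 191/24, -11/4]
P' = (I − K·H)·P̄ = [6 35/3 12; 35/3 5111/216 97/4; 12 97/4 91/2]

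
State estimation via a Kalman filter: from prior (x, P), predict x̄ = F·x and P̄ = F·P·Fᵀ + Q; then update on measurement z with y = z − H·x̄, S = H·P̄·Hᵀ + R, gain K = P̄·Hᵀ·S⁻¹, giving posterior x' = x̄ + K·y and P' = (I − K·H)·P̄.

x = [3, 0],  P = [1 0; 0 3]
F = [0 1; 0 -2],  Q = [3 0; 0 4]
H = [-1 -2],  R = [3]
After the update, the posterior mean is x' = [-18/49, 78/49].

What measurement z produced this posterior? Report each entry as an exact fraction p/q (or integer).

z = [-3]

x̄ = F·x = [0, 0]
P̄ = F·P·Fᵀ + Q = [6 -6; -6 16]
S = H·P̄·Hᵀ + R = [49]
K = P̄·Hᵀ·S⁻¹ = [6/49; -26/49]
x' − x̄ = [-18/49, 78/49] = K·y
y = (KᵀK)⁻¹·Kᵀ·(x' − x̄) = [-3]
z = y + H·x̄ = [-3] + [0] = [-3]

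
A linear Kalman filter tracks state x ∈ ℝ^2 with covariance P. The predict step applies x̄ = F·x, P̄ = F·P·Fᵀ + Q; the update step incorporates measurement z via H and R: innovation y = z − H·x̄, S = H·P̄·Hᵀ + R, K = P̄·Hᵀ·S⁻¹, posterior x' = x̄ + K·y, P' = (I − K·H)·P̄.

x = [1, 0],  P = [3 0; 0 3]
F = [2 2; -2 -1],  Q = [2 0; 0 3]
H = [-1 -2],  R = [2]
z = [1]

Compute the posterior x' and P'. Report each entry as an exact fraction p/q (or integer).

x' = [23/14, -19/14]
P' = [157/7 -81/7; -81/7 45/7]

x̄ = F·x = [2, -2]
P̄ = F·P·Fᵀ + Q = [26 -18; -18 18]
y = z − H·x̄ = [-1]
S = H·P̄·Hᵀ + R = [28]
K = P̄·Hᵀ·S⁻¹ = [5/14; -9/14]
x' = x̄ + K·y = [23/14, -19/14]
P' = (I − K·H)·P̄ = [157/7 -81/7; -81/7 45/7]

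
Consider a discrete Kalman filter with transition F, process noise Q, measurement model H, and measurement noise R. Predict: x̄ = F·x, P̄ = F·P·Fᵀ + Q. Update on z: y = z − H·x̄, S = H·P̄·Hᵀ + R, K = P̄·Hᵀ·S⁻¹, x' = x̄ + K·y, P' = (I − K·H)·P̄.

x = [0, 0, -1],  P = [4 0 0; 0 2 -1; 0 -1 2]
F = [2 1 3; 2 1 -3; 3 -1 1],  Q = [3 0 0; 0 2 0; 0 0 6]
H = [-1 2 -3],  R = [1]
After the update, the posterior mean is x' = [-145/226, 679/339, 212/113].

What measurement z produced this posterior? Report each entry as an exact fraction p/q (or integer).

x̄ = F·x = [-3, 3, -1]
P̄ = F·P·Fᵀ + Q = [33 0 30; 0 44 12; 30 12 48]
S = H·P̄·Hᵀ + R = [678]
K = P̄·Hᵀ·S⁻¹ = [-41/226; 26/339; -25/113]
x' − x̄ = [533/226, -338/339, 325/113] = K·y
y = (KᵀK)⁻¹·Kᵀ·(x' − x̄) = [-13]
z = y + H·x̄ = [-13] + [12] = [-1]

z = [-1]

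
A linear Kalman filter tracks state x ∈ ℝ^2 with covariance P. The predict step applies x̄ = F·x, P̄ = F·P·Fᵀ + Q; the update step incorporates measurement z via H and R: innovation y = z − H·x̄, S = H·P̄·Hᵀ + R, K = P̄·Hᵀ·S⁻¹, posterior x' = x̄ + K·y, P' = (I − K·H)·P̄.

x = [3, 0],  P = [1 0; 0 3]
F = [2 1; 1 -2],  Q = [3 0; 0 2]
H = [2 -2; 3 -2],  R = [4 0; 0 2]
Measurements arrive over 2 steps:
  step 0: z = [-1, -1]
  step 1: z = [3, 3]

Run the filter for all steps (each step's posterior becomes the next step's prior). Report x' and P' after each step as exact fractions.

step 0: x̄ = F·x = [6, 3]
step 0: P̄ = F·P·Fᵀ + Q = [10 -4; -4 15]
step 0: y = z − H·x̄ = [-7, -13]
step 0: S = H·P̄·Hᵀ + R = [136 160; 160 200]
step 0: K = P̄·Hᵀ·S⁻¹ = [-3/10 43/100; -11/20 23/100]
step 0: x' = x̄ + K·y = [251/100, 193/50]
step 0: P' = (I − K·H)·P̄ = [103/50 133/50; 133/50 94/25]
step 1: x̄ = F·x = [222/25, -521/100]
step 1: P̄ = F·P·Fᵀ + Q = [641/25 -569/50; -569/50 423/50]
step 1: y = z − H·x̄ = [-1259/50, -1703/50]
step 1: S = H·P̄·Hᵀ + R = [5786/25 7537/25; 7537/25 10079/25]
step 1: K = P̄·Hᵀ·S⁻¹ = [-5039/60429 18709/60429; -30191/120858 3635/60429]
step 1: x' = x̄ + K·y = [26263/60429, -117077/120858]
step 1: P' = (I − K·H)·P̄ = [57574/60429 67652/60429; 67652/60429 97843/60429]

step 0: x' = [251/100, 193/50], P' = [103/50 133/50; 133/50 94/25]
step 1: x' = [26263/60429, -117077/120858], P' = [57574/60429 67652/60429; 67652/60429 97843/60429]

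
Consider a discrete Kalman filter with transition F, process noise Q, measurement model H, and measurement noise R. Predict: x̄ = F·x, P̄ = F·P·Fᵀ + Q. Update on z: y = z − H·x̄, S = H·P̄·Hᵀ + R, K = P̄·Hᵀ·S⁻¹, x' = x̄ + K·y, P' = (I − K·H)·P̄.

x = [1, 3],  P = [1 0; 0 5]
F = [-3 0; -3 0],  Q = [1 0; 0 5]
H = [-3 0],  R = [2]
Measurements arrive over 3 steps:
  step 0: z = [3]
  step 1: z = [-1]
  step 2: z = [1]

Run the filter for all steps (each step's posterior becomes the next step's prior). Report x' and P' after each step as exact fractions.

step 0: x̄ = F·x = [-3, -3]
step 0: P̄ = F·P·Fᵀ + Q = [10 9; 9 14]
step 0: y = z − H·x̄ = [-6]
step 0: S = H·P̄·Hᵀ + R = [92]
step 0: K = P̄·Hᵀ·S⁻¹ = [-15/46; -27/92]
step 0: x' = x̄ + K·y = [-24/23, -57/46]
step 0: P' = (I − K·H)·P̄ = [5/23 9/46; 9/46 559/92]
step 1: x̄ = F·x = [72/23, 72/23]
step 1: P̄ = F·P·Fᵀ + Q = [68/23 45/23; 45/23 160/23]
step 1: y = z − H·x̄ = [193/23]
step 1: S = H·P̄·Hᵀ + R = [658/23]
step 1: K = P̄·Hᵀ·S⁻¹ = [-102/329; -135/658]
step 1: x' = x̄ + K·y = [174/329, 927/658]
step 1: P' = (I − K·H)·P̄ = [68/329 45/329; 45/329 3785/658]
step 2: x̄ = F·x = [-522/329, -522/329]
step 2: P̄ = F·P·Fᵀ + Q = [941/329 612/329; 612/329 2257/329]
step 2: y = z − H·x̄ = [-1237/329]
step 2: S = H·P̄·Hᵀ + R = [9127/329]
step 2: K = P̄·Hᵀ·S⁻¹ = [-2823/9127; -1836/9127]
step 2: x' = x̄ + K·y = [-3867/9127, -7578/9127]
step 2: P' = (I − K·H)·P̄ = [1882/9127 1224/9127; 1224/9127 52367/9127]

step 0: x' = [-24/23, -57/46], P' = [5/23 9/46; 9/46 559/92]
step 1: x' = [174/329, 927/658], P' = [68/329 45/329; 45/329 3785/658]
step 2: x' = [-3867/9127, -7578/9127], P' = [1882/9127 1224/9127; 1224/9127 52367/9127]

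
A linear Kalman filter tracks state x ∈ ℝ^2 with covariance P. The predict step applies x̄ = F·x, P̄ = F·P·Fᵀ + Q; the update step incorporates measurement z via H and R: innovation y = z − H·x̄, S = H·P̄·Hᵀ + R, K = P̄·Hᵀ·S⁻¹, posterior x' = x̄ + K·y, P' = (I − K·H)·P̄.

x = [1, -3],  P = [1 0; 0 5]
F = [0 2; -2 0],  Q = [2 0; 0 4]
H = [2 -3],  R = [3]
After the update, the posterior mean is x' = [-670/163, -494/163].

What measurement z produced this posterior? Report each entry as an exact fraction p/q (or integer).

x̄ = F·x = [-6, -2]
P̄ = F·P·Fᵀ + Q = [22 0; 0 8]
S = H·P̄·Hᵀ + R = [163]
K = P̄·Hᵀ·S⁻¹ = [44/163; -24/163]
x' − x̄ = [308/163, -168/163] = K·y
y = (KᵀK)⁻¹·Kᵀ·(x' − x̄) = [7]
z = y + H·x̄ = [7] + [-6] = [1]

z = [1]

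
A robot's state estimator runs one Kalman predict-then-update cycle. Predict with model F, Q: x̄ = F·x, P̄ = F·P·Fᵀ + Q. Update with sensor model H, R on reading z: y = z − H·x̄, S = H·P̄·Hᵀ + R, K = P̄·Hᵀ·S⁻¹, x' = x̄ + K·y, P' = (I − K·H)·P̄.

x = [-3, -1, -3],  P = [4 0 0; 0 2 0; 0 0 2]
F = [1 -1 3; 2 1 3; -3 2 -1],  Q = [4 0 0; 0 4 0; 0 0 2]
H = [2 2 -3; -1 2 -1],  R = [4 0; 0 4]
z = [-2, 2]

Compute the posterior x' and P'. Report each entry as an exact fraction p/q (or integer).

x̄ = F·x = [-11, -16, 10]
P̄ = F·P·Fᵀ + Q = [28 24 -22; 24 40 -26; -22 -26 48]
y = z − H·x̄ = [82, 33]
S = H·P̄·Hᵀ + R = [1476 482; 482 204]
K = P̄·Hᵀ·S⁻¹ = [3609/17195 -4987/17195; 125/3439 1087/3439; -2841/17195 138/17195]
x' = x̄ + K·y = [-57778/17195, -8903/3439, -56458/17195]
P' = (I − K·H)·P̄ = [77384/17195 15632/3439 98884/17195; 15632/3439 22676/3439 25372/3439; 98884/17195 25372/3439 154284/17195]

x' = [-57778/17195, -8903/3439, -56458/17195]
P' = [77384/17195 15632/3439 98884/17195; 15632/3439 22676/3439 25372/3439; 98884/17195 25372/3439 154284/17195]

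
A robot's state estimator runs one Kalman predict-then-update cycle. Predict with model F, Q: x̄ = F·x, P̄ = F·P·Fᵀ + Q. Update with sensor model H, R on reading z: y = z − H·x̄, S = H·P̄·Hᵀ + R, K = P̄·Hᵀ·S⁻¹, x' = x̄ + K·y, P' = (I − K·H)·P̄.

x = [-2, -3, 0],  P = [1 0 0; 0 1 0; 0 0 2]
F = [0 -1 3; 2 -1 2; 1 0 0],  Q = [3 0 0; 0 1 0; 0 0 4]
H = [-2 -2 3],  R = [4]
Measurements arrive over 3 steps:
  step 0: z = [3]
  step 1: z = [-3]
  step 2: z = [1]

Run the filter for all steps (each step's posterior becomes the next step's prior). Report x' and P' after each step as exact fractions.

step 0: x̄ = F·x = [3, -1, -2]
step 0: P̄ = F·P·Fᵀ + Q = [22 13 0; 13 14 2; 0 2 5]
step 0: y = z − H·x̄ = [13]
step 0: S = H·P̄·Hᵀ + R = [273]
step 0: K = P̄·Hᵀ·S⁻¹ = [-10/39; -16/91; 11/273]
step 0: x' = x̄ + K·y = [-1/3, -23/7, -31/21]
step 0: P' = (I − K·H)·P̄ = [158/39 9/13 110/39; 9/13 506/91 358/91; 110/39 358/91 1244/273]
step 1: x̄ = F·x = [-8/7, -1/3, -1/3]
step 1: P̄ = F·P·Fᵀ + Q = [2363/91 374/13 101/13; 374/13 1757/39 509/39; 101/13 509/39 314/39]
step 1: y = z − H·x̄ = [-104/21]
step 1: S = H·P̄·Hᵀ + R = [93050/273]
step 1: K = P̄·Hᵀ·S⁻¹ = [-23523/93050; -29617/93050; -2387/46525]
step 1: x' = x̄ + K·y = [5076/46525, 57829/46525, -3687/46525]
step 1: P' = (I − K·H)·P̄ = [389377/93050 125033/93050 155788/46525; 125033/93050 978957/93050 348252/46525; 155788/46525 348252/46525 332844/46525]
step 2: x̄ = F·x = [-13778/9305, -55051/46525, 5076/46525]
step 2: P̄ = F·P·Fᵀ + Q = [122811/3722 621991/18610 161939/18610; 621991/18610 4498727/93050 1276873/93050; 161939/18610 1276873/93050 761577/93050]
step 2: y = z − H·x̄ = [-43317/9305]
step 2: S = H·P̄·Hᵀ + R = [1493729/3722]
step 2: K = P̄·Hᵀ·S⁻¹ = [-397255/1493729; -2277349/7468645; -377681/7468645]
step 2: x' = x̄ + K·y = [-1812307/7468645, 8821414/37343225, 12865221/37343225]
step 2: P' = (I − K·H)·P̄ = [6887377/1493729 6555002/7468645 24679558/7468645; 6555002/7468645 412025931/37343225 281351634/37343225; 24679558/7468645 281351634/37343225 267315076/37343225]

step 0: x' = [-1/3, -23/7, -31/21], P' = [158/39 9/13 110/39; 9/13 506/91 358/91; 110/39 358/91 1244/273]
step 1: x' = [5076/46525, 57829/46525, -3687/46525], P' = [389377/93050 125033/93050 155788/46525; 125033/93050 978957/93050 348252/46525; 155788/46525 348252/46525 332844/46525]
step 2: x' = [-1812307/7468645, 8821414/37343225, 12865221/37343225], P' = [6887377/1493729 6555002/7468645 24679558/7468645; 6555002/7468645 412025931/37343225 281351634/37343225; 24679558/7468645 281351634/37343225 267315076/37343225]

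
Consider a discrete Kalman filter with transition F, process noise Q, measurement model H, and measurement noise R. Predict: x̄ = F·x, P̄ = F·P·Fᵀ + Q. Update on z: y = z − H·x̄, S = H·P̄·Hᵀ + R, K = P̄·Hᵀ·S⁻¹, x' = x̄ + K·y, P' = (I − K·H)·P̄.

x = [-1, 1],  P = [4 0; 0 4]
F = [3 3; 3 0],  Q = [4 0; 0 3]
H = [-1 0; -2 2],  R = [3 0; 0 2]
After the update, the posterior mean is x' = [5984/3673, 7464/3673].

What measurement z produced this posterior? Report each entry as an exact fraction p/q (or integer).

z = [-2, 1]

x̄ = F·x = [0, -3]
P̄ = F·P·Fᵀ + Q = [76 36; 36 39]
S = H·P̄·Hᵀ + R = [79 80; 80 174]
K = P̄·Hᵀ·S⁻¹ = [-3412/3673 -120/3673; -3372/3673 1677/3673]
x' − x̄ = [5984/3673, 18483/3673] = K·y
y = (KᵀK)⁻¹·Kᵀ·(x' − x̄) = [-2, 7]
z = y + H·x̄ = [-2, 7] + [0, -6] = [-2, 1]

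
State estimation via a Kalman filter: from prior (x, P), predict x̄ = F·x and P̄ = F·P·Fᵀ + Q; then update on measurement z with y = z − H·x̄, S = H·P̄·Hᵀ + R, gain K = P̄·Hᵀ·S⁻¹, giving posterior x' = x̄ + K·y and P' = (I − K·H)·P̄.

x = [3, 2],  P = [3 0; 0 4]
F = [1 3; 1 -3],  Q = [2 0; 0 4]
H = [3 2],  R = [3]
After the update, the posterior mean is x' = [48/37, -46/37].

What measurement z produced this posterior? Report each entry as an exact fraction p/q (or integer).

z = [1]

x̄ = F·x = [9, -3]
P̄ = F·P·Fᵀ + Q = [41 -33; -33 43]
S = H·P̄·Hᵀ + R = [148]
K = P̄·Hᵀ·S⁻¹ = [57/148; -13/148]
x' − x̄ = [-285/37, 65/37] = K·y
y = (KᵀK)⁻¹·Kᵀ·(x' − x̄) = [-20]
z = y + H·x̄ = [-20] + [21] = [1]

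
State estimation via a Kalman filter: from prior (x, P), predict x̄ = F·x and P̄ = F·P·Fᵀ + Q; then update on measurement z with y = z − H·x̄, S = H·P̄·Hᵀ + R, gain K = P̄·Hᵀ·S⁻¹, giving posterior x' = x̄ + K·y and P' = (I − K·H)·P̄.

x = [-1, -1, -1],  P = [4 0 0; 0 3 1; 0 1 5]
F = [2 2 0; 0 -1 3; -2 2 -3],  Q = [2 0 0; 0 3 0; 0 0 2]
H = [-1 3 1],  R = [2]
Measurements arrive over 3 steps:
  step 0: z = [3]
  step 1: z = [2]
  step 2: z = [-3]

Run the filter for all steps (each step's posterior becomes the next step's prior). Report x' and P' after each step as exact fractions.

step 0: x̄ = F·x = [-4, -2, 3]
step 0: P̄ = F·P·Fᵀ + Q = [30 0 -10; 0 45 -42; -10 -42 63]
step 0: y = z − H·x̄ = [2]
step 0: S = H·P̄·Hᵀ + R = [268]
step 0: K = P̄·Hᵀ·S⁻¹ = [-10/67; 93/268; -53/268]
step 0: x' = x̄ + K·y = [-288/67, -175/134, 349/134]
step 0: P' = (I − K·H)·P̄ = [1610/67 930/67 -1200/67; 930/67 3411/268 -6327/268; -1200/67 -6327/268 14075/268]
step 1: x̄ = F·x = [-751/67, 611/67, -245/134]
step 1: P̄ = F·P·Fᵀ + Q = [17425/67 -20256/67 27323/134; -20256/67 42213/67 -38550/67; 27323/134 -38550/67 155179/268]
step 1: y = z − H·x̄ = [-4655/134]
step 1: S = H·P̄·Hᵀ + R = [1196735/268]
step 1: K = P̄·Hᵀ·S⁻¹ = [-258126/1196735; 86676/239347; -362067/1196735]
step 1: x' = x̄ + K·y = [-889432/239347, -828319/239347, 2077943/239347]
step 1: P' = (I − K·H)·P̄ = [62624618/1196735 11121186/239347 -104709424/1196735; 11121186/239347 10636473/239347 -20614881/239347; -104709424/1196735 -20614881/239347 203789657/1196735]
step 2: x̄ = F·x = [-3435502/239347, 7062148/239347, -6111603/239347]
step 2: P̄ = F·P·Fᵀ + Q = [910468842/1196735 -1464279564/1196735 1208933962/1196735; -1464279564/1196735 2509325913/1196735 -2128672884/1196735; 1208933962/1196735 -2128672884/1196735 1835260647/1196735]
step 2: y = z − H·x̄ = [-19228384/239347]
step 2: S = H·P̄·Hᵀ + R = [18927828332/1196735]
step 2: K = P̄·Hᵀ·S⁻¹ = [-1023593393/4731957083; 6863584419/18927828332; -5759691967/18927828332]
step 2: x' = x̄ + K·y = [2044490574/675993869, 252993140/675993869, -735603173/675993869]
step 2: P' = (I − K·H)·P̄ = [98038203094/4731957083 80729325393/4731957083 -146196959871/4731957083; 80729325393/4731957083 323629737213/18927828332 -634244741229/18927828332; -146196959871/4731957083 -634244741229/18927828332 1306427000269/18927828332]

step 0: x' = [-288/67, -175/134, 349/134], P' = [1610/67 930/67 -1200/67; 930/67 3411/268 -6327/268; -1200/67 -6327/268 14075/268]
step 1: x' = [-889432/239347, -828319/239347, 2077943/239347], P' = [62624618/1196735 11121186/239347 -104709424/1196735; 11121186/239347 10636473/239347 -20614881/239347; -104709424/1196735 -20614881/239347 203789657/1196735]
step 2: x' = [2044490574/675993869, 252993140/675993869, -735603173/675993869], P' = [98038203094/4731957083 80729325393/4731957083 -146196959871/4731957083; 80729325393/4731957083 323629737213/18927828332 -634244741229/18927828332; -146196959871/4731957083 -634244741229/18927828332 1306427000269/18927828332]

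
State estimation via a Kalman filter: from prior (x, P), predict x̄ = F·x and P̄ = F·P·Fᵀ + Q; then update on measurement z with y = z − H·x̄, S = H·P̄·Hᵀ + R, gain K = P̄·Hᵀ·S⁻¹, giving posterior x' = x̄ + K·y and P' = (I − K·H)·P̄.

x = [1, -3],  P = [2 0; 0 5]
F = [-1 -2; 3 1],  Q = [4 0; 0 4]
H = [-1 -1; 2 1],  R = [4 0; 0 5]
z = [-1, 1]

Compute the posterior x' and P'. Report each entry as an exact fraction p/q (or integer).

x' = [469/839, 406/839]
P' = [4534/839 -6118/839; -6118/839 9906/839]

x̄ = F·x = [5, 0]
P̄ = F·P·Fᵀ + Q = [26 -16; -16 27]
y = z − H·x̄ = [4, -9]
S = H·P̄·Hᵀ + R = [25 -31; -31 72]
K = P̄·Hᵀ·S⁻¹ = [396/839 590/839; -947/839 -466/839]
x' = x̄ + K·y = [469/839, 406/839]
P' = (I − K·H)·P̄ = [4534/839 -6118/839; -6118/839 9906/839]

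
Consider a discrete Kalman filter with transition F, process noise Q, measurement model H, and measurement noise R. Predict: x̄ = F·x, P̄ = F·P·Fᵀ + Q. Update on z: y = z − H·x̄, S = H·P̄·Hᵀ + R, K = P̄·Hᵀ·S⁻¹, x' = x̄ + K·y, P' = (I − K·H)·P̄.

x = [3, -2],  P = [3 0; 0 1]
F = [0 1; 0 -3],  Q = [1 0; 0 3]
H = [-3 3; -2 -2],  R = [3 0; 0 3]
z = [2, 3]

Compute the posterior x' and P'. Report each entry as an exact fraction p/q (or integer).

x̄ = F·x = [-2, 6]
P̄ = F·P·Fᵀ + Q = [2 -3; -3 12]
y = z − H·x̄ = [-22, 11]
S = H·P̄·Hᵀ + R = [183 -60; -60 35]
K = P̄·Hᵀ·S⁻¹ = [-27/187 -178/935; 3/17 -18/85]
x' = x̄ + K·y = [-78/85, -18/85]
P' = (I − K·H)·P̄ = [201/935 6/85; 6/85 21/85]

x' = [-78/85, -18/85]
P' = [201/935 6/85; 6/85 21/85]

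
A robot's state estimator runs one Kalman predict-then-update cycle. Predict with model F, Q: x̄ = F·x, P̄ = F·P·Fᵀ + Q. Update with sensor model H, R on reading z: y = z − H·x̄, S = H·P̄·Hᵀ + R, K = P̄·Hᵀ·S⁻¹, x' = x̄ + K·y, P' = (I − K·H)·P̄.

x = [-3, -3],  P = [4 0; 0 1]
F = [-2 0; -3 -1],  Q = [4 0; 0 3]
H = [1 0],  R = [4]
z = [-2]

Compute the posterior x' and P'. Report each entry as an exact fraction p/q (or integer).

x' = [-2/3, 4]
P' = [10/3 4; 4 16]

x̄ = F·x = [6, 12]
P̄ = F·P·Fᵀ + Q = [20 24; 24 40]
y = z − H·x̄ = [-8]
S = H·P̄·Hᵀ + R = [24]
K = P̄·Hᵀ·S⁻¹ = [5/6; 1]
x' = x̄ + K·y = [-2/3, 4]
P' = (I − K·H)·P̄ = [10/3 4; 4 16]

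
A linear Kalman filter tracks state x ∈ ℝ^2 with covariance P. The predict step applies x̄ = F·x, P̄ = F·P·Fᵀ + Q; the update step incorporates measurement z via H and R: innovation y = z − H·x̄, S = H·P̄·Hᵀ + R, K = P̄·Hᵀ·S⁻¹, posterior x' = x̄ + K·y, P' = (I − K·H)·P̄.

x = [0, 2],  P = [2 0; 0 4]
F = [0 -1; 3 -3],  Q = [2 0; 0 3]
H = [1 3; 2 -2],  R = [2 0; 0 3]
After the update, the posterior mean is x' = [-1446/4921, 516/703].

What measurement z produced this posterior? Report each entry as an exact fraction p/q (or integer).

x̄ = F·x = [-2, -6]
P̄ = F·P·Fᵀ + Q = [6 12; 12 57]
S = H·P̄·Hᵀ + R = [593 -282; -282 159]
K = P̄·Hᵀ·S⁻¹ = [1098/4921 1576/4921; 177/703 -84/703]
x' − x̄ = [8396/4921, 4734/703] = K·y
y = (KᵀK)⁻¹·Kᵀ·(x' − x̄) = [22, -10]
z = y + H·x̄ = [22, -10] + [-20, 8] = [2, -2]

z = [2, -2]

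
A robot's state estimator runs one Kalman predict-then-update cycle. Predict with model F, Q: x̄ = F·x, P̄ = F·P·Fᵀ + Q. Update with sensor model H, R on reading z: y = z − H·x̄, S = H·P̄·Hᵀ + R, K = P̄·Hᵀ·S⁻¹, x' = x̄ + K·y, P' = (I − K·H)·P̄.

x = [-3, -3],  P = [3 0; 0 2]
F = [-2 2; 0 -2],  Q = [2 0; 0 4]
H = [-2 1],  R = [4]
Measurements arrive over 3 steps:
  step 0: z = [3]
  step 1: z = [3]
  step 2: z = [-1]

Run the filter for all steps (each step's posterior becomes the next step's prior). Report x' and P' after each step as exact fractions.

step 0: x̄ = F·x = [0, 6]
step 0: P̄ = F·P·Fᵀ + Q = [22 -8; -8 12]
step 0: y = z − H·x̄ = [-3]
step 0: S = H·P̄·Hᵀ + R = [136]
step 0: K = P̄·Hᵀ·S⁻¹ = [-13/34; 7/34]
step 0: x' = x̄ + K·y = [39/34, 183/34]
step 0: P' = (I − K·H)·P̄ = [36/17 46/17; 46/17 106/17]
step 1: x̄ = F·x = [144/17, -183/17]
step 1: P̄ = F·P·Fᵀ + Q = [234/17 -240/17; -240/17 492/17]
step 1: y = z − H·x̄ = [522/17]
step 1: S = H·P̄·Hᵀ + R = [2456/17]
step 1: K = P̄·Hᵀ·S⁻¹ = [-177/614; 243/614]
step 1: x' = x̄ + K·y = [-117/307, 426/307]
step 1: P' = (I − K·H)·P̄ = [540/307 726/307; 726/307 1938/307]
step 2: x̄ = F·x = [1086/307, -852/307]
step 2: P̄ = F·P·Fᵀ + Q = [4718/307 -4848/307; -4848/307 8980/307]
step 2: y = z − H·x̄ = [2717/307]
step 2: S = H·P̄·Hᵀ + R = [48472/307]
step 2: K = P̄·Hᵀ·S⁻¹ = [-3571/12118; 4669/12118]
step 2: x' = x̄ + K·y = [11263/12118, 7691/12118]
step 2: P' = (I − K·H)·P̄ = [10040/6059 12938/6059; 12938/6059 35214/6059]

step 0: x' = [39/34, 183/34], P' = [36/17 46/17; 46/17 106/17]
step 1: x' = [-117/307, 426/307], P' = [540/307 726/307; 726/307 1938/307]
step 2: x' = [11263/12118, 7691/12118], P' = [10040/6059 12938/6059; 12938/6059 35214/6059]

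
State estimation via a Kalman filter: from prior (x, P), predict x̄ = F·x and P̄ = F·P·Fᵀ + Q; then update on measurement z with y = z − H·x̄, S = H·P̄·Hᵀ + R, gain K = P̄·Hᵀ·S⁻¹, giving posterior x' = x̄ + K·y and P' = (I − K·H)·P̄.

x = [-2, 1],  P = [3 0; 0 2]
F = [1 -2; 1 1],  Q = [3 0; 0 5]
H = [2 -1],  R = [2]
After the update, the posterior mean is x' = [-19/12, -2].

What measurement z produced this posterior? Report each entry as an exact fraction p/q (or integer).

x̄ = F·x = [-4, -1]
P̄ = F·P·Fᵀ + Q = [14 -1; -1 10]
S = H·P̄·Hᵀ + R = [72]
K = P̄·Hᵀ·S⁻¹ = [29/72; -1/6]
x' − x̄ = [29/12, -1] = K·y
y = (KᵀK)⁻¹·Kᵀ·(x' − x̄) = [6]
z = y + H·x̄ = [6] + [-7] = [-1]

z = [-1]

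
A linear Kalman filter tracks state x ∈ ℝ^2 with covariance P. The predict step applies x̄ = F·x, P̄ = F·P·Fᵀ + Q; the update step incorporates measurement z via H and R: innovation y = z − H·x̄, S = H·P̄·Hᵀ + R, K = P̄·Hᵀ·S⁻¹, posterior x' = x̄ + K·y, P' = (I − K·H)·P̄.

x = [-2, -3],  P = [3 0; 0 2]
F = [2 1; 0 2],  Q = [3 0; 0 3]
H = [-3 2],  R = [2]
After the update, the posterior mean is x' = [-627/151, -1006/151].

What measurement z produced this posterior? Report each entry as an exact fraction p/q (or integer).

x̄ = F·x = [-7, -6]
P̄ = F·P·Fᵀ + Q = [17 4; 4 11]
S = H·P̄·Hᵀ + R = [151]
K = P̄·Hᵀ·S⁻¹ = [-43/151; 10/151]
x' − x̄ = [430/151, -100/151] = K·y
y = (KᵀK)⁻¹·Kᵀ·(x' − x̄) = [-10]
z = y + H·x̄ = [-10] + [9] = [-1]

z = [-1]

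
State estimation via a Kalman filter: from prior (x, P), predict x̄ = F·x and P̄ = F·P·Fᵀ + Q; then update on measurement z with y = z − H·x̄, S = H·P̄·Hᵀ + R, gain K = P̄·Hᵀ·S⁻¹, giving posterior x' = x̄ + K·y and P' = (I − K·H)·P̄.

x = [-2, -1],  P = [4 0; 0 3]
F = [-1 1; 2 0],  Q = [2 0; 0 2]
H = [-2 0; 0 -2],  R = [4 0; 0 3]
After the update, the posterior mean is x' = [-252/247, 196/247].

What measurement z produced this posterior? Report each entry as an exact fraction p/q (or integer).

z = [2, -2]

x̄ = F·x = [1, -4]
P̄ = F·P·Fᵀ + Q = [9 -8; -8 18]
S = H·P̄·Hᵀ + R = [40 -32; -32 75]
K = P̄·Hᵀ·S⁻¹ = [-419/988 8/247; 6/247 -116/247]
x' − x̄ = [-499/247, 1184/247] = K·y
y = (KᵀK)⁻¹·Kᵀ·(x' − x̄) = [4, -10]
z = y + H·x̄ = [4, -10] + [-2, 8] = [2, -2]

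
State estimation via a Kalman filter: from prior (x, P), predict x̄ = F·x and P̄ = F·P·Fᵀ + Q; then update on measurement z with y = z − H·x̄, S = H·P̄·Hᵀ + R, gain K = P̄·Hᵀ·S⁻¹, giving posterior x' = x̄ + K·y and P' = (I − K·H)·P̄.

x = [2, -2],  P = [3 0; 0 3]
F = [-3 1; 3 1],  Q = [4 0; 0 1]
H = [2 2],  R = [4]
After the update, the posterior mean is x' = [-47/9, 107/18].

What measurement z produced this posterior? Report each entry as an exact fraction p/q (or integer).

z = [2]

x̄ = F·x = [-8, 4]
P̄ = F·P·Fᵀ + Q = [34 -24; -24 31]
S = H·P̄·Hᵀ + R = [72]
K = P̄·Hᵀ·S⁻¹ = [5/18; 7/36]
x' − x̄ = [25/9, 35/18] = K·y
y = (KᵀK)⁻¹·Kᵀ·(x' − x̄) = [10]
z = y + H·x̄ = [10] + [-8] = [2]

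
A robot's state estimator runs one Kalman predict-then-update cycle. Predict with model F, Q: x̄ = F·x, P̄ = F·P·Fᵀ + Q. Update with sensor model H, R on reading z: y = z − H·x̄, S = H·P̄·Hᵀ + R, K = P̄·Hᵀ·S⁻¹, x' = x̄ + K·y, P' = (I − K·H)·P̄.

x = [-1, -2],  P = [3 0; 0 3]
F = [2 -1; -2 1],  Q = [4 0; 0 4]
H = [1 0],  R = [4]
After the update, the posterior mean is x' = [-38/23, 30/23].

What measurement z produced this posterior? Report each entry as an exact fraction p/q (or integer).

x̄ = F·x = [0, 0]
P̄ = F·P·Fᵀ + Q = [19 -15; -15 19]
S = H·P̄·Hᵀ + R = [23]
K = P̄·Hᵀ·S⁻¹ = [19/23; -15/23]
x' − x̄ = [-38/23, 30/23] = K·y
y = (KᵀK)⁻¹·Kᵀ·(x' − x̄) = [-2]
z = y + H·x̄ = [-2] + [0] = [-2]

z = [-2]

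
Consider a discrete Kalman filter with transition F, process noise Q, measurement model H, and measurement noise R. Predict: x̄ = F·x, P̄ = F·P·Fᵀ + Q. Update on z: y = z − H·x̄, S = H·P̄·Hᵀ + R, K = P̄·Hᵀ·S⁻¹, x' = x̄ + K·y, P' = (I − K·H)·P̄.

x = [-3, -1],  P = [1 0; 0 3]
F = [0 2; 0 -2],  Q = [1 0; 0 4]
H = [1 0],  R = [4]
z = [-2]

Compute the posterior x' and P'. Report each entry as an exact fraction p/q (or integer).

x̄ = F·x = [-2, 2]
P̄ = F·P·Fᵀ + Q = [13 -12; -12 16]
y = z − H·x̄ = [0]
S = H·P̄·Hᵀ + R = [17]
K = P̄·Hᵀ·S⁻¹ = [13/17; -12/17]
x' = x̄ + K·y = [-2, 2]
P' = (I − K·H)·P̄ = [52/17 -48/17; -48/17 128/17]

x' = [-2, 2]
P' = [52/17 -48/17; -48/17 128/17]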